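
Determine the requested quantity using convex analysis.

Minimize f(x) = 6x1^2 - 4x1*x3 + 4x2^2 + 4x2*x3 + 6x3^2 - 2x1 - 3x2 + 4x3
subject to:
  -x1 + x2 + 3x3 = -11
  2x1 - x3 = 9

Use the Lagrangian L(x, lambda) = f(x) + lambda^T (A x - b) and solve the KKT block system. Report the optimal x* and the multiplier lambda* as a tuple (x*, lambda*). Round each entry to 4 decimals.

Form the Lagrangian:
  L(x, lambda) = (1/2) x^T Q x + c^T x + lambda^T (A x - b)
Stationarity (grad_x L = 0): Q x + c + A^T lambda = 0.
Primal feasibility: A x = b.

This gives the KKT block system:
  [ Q   A^T ] [ x     ]   [-c ]
  [ A    0  ] [ lambda ] = [ b ]

Solving the linear system:
  x*      = (2.9939, 1.0305, -3.0122)
  lambda* = (6.8049, -19.5854)
  f(x*)   = 114.997

x* = (2.9939, 1.0305, -3.0122), lambda* = (6.8049, -19.5854)


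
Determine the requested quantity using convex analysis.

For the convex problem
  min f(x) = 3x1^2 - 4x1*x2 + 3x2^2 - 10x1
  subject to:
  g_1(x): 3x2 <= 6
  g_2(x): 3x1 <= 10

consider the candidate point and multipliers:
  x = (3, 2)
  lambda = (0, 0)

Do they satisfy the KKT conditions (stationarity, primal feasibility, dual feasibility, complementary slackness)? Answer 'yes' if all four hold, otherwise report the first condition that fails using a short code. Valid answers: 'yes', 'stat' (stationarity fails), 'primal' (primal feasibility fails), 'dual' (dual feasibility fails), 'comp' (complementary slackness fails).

Gradient of f: grad f(x) = Q x + c = (0, 0)
Constraint values g_i(x) = a_i^T x - b_i:
  g_1((3, 2)) = 0
  g_2((3, 2)) = -1
Stationarity residual: grad f(x) + sum_i lambda_i a_i = (0, 0)
  -> stationarity OK
Primal feasibility (all g_i <= 0): OK
Dual feasibility (all lambda_i >= 0): OK
Complementary slackness (lambda_i * g_i(x) = 0 for all i): OK

Verdict: yes, KKT holds.

yes


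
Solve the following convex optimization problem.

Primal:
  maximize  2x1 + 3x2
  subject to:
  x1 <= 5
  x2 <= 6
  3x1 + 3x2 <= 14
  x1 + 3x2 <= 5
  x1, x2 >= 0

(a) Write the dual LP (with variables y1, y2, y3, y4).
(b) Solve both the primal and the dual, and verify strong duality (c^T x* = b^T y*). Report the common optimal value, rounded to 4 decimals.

The standard primal-dual pair for 'max c^T x s.t. A x <= b, x >= 0' is:
  Dual:  min b^T y  s.t.  A^T y >= c,  y >= 0.

So the dual LP is:
  minimize  5y1 + 6y2 + 14y3 + 5y4
  subject to:
    y1 + 3y3 + y4 >= 2
    y2 + 3y3 + 3y4 >= 3
    y1, y2, y3, y4 >= 0

Solving the primal: x* = (4.5, 0.1667).
  primal value c^T x* = 9.5.
Solving the dual: y* = (0, 0, 0.5, 0.5).
  dual value b^T y* = 9.5.
Strong duality: c^T x* = b^T y*. Confirmed.

9.5


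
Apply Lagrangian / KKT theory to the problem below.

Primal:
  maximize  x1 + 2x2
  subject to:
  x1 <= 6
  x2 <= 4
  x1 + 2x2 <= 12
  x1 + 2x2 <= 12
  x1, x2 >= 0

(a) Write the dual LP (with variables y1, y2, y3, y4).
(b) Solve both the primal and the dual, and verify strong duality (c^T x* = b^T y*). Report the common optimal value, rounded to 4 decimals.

The standard primal-dual pair for 'max c^T x s.t. A x <= b, x >= 0' is:
  Dual:  min b^T y  s.t.  A^T y >= c,  y >= 0.

So the dual LP is:
  minimize  6y1 + 4y2 + 12y3 + 12y4
  subject to:
    y1 + y3 + y4 >= 1
    y2 + 2y3 + 2y4 >= 2
    y1, y2, y3, y4 >= 0

Solving the primal: x* = (4, 4).
  primal value c^T x* = 12.
Solving the dual: y* = (0, 0, 1, 0).
  dual value b^T y* = 12.
Strong duality: c^T x* = b^T y*. Confirmed.

12


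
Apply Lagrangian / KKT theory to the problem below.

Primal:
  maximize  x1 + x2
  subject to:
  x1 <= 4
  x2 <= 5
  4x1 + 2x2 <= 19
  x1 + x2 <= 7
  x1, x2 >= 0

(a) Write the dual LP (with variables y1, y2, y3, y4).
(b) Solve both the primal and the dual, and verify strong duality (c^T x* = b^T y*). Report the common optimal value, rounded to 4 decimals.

The standard primal-dual pair for 'max c^T x s.t. A x <= b, x >= 0' is:
  Dual:  min b^T y  s.t.  A^T y >= c,  y >= 0.

So the dual LP is:
  minimize  4y1 + 5y2 + 19y3 + 7y4
  subject to:
    y1 + 4y3 + y4 >= 1
    y2 + 2y3 + y4 >= 1
    y1, y2, y3, y4 >= 0

Solving the primal: x* = (2.5, 4.5).
  primal value c^T x* = 7.
Solving the dual: y* = (0, 0, 0, 1).
  dual value b^T y* = 7.
Strong duality: c^T x* = b^T y*. Confirmed.

7


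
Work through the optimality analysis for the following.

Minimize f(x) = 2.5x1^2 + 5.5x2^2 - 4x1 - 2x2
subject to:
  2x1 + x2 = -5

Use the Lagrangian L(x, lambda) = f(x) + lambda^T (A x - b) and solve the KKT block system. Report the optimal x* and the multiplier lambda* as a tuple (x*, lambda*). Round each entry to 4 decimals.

Form the Lagrangian:
  L(x, lambda) = (1/2) x^T Q x + c^T x + lambda^T (A x - b)
Stationarity (grad_x L = 0): Q x + c + A^T lambda = 0.
Primal feasibility: A x = b.

This gives the KKT block system:
  [ Q   A^T ] [ x     ]   [-c ]
  [ A    0  ] [ lambda ] = [ b ]

Solving the linear system:
  x*      = (-2.2449, -0.5102)
  lambda* = (7.6122)
  f(x*)   = 24.0306

x* = (-2.2449, -0.5102), lambda* = (7.6122)


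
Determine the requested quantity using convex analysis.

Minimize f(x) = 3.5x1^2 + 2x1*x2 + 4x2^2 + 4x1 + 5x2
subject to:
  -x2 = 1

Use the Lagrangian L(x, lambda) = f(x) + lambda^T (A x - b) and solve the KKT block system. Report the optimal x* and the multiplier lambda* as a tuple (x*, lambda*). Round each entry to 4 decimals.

Form the Lagrangian:
  L(x, lambda) = (1/2) x^T Q x + c^T x + lambda^T (A x - b)
Stationarity (grad_x L = 0): Q x + c + A^T lambda = 0.
Primal feasibility: A x = b.

This gives the KKT block system:
  [ Q   A^T ] [ x     ]   [-c ]
  [ A    0  ] [ lambda ] = [ b ]

Solving the linear system:
  x*      = (-0.2857, -1)
  lambda* = (-3.5714)
  f(x*)   = -1.2857

x* = (-0.2857, -1), lambda* = (-3.5714)


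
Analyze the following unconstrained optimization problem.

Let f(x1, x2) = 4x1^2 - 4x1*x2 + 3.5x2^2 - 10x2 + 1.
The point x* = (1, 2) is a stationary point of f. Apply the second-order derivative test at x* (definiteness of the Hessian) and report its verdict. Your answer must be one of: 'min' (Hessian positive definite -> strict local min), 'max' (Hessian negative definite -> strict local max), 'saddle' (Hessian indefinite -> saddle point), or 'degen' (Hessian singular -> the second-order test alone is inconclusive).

Compute the Hessian H = grad^2 f:
  H = [[8, -4], [-4, 7]]
Verify stationarity: grad f(x*) = H x* + g = (0, 0).
Eigenvalues of H: 3.4689, 11.5311.
Both eigenvalues > 0, so H is positive definite -> x* is a strict local min.

min


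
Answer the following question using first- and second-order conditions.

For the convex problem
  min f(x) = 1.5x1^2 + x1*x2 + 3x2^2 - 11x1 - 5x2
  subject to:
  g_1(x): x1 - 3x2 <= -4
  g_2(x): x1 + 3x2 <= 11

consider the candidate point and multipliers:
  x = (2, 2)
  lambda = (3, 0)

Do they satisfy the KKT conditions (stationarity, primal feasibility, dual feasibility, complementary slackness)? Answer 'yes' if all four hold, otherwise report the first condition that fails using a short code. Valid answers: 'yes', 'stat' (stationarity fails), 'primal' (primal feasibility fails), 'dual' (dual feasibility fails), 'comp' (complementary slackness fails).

Gradient of f: grad f(x) = Q x + c = (-3, 9)
Constraint values g_i(x) = a_i^T x - b_i:
  g_1((2, 2)) = 0
  g_2((2, 2)) = -3
Stationarity residual: grad f(x) + sum_i lambda_i a_i = (0, 0)
  -> stationarity OK
Primal feasibility (all g_i <= 0): OK
Dual feasibility (all lambda_i >= 0): OK
Complementary slackness (lambda_i * g_i(x) = 0 for all i): OK

Verdict: yes, KKT holds.

yes


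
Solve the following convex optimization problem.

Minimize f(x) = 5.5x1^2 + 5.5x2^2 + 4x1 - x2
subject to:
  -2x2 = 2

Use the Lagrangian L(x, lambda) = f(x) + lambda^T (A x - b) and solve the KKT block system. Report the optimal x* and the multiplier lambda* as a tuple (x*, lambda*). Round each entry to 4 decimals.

Form the Lagrangian:
  L(x, lambda) = (1/2) x^T Q x + c^T x + lambda^T (A x - b)
Stationarity (grad_x L = 0): Q x + c + A^T lambda = 0.
Primal feasibility: A x = b.

This gives the KKT block system:
  [ Q   A^T ] [ x     ]   [-c ]
  [ A    0  ] [ lambda ] = [ b ]

Solving the linear system:
  x*      = (-0.3636, -1)
  lambda* = (-6)
  f(x*)   = 5.7727

x* = (-0.3636, -1), lambda* = (-6)


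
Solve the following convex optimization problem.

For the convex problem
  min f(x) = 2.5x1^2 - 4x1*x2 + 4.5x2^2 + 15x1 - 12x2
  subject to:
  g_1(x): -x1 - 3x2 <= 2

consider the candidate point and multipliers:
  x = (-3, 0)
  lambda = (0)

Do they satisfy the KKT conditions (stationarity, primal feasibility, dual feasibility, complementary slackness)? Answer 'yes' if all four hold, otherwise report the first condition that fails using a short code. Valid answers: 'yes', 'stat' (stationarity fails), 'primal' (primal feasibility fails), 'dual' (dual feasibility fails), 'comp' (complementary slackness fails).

Gradient of f: grad f(x) = Q x + c = (0, 0)
Constraint values g_i(x) = a_i^T x - b_i:
  g_1((-3, 0)) = 1
Stationarity residual: grad f(x) + sum_i lambda_i a_i = (0, 0)
  -> stationarity OK
Primal feasibility (all g_i <= 0): FAILS
Dual feasibility (all lambda_i >= 0): OK
Complementary slackness (lambda_i * g_i(x) = 0 for all i): OK

Verdict: the first failing condition is primal_feasibility -> primal.

primal


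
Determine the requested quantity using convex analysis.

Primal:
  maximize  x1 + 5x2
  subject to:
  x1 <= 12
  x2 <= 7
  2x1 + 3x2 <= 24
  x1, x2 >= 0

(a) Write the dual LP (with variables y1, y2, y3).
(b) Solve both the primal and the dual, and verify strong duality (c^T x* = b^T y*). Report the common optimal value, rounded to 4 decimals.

The standard primal-dual pair for 'max c^T x s.t. A x <= b, x >= 0' is:
  Dual:  min b^T y  s.t.  A^T y >= c,  y >= 0.

So the dual LP is:
  minimize  12y1 + 7y2 + 24y3
  subject to:
    y1 + 2y3 >= 1
    y2 + 3y3 >= 5
    y1, y2, y3 >= 0

Solving the primal: x* = (1.5, 7).
  primal value c^T x* = 36.5.
Solving the dual: y* = (0, 3.5, 0.5).
  dual value b^T y* = 36.5.
Strong duality: c^T x* = b^T y*. Confirmed.

36.5


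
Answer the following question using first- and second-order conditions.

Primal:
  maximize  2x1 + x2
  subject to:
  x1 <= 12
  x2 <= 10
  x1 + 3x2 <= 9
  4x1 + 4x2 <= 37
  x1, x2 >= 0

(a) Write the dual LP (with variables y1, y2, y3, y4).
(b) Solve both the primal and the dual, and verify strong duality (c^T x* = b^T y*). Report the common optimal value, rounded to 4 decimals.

The standard primal-dual pair for 'max c^T x s.t. A x <= b, x >= 0' is:
  Dual:  min b^T y  s.t.  A^T y >= c,  y >= 0.

So the dual LP is:
  minimize  12y1 + 10y2 + 9y3 + 37y4
  subject to:
    y1 + y3 + 4y4 >= 2
    y2 + 3y3 + 4y4 >= 1
    y1, y2, y3, y4 >= 0

Solving the primal: x* = (9, 0).
  primal value c^T x* = 18.
Solving the dual: y* = (0, 0, 2, 0).
  dual value b^T y* = 18.
Strong duality: c^T x* = b^T y*. Confirmed.

18


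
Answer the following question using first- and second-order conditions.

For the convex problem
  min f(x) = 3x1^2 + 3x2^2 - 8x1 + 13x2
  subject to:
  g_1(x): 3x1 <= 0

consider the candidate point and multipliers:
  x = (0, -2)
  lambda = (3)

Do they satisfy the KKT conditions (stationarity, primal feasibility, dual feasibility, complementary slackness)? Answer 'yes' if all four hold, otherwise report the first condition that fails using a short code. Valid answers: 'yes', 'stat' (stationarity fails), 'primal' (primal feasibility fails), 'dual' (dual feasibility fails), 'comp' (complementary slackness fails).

Gradient of f: grad f(x) = Q x + c = (-8, 1)
Constraint values g_i(x) = a_i^T x - b_i:
  g_1((0, -2)) = 0
Stationarity residual: grad f(x) + sum_i lambda_i a_i = (1, 1)
  -> stationarity FAILS
Primal feasibility (all g_i <= 0): OK
Dual feasibility (all lambda_i >= 0): OK
Complementary slackness (lambda_i * g_i(x) = 0 for all i): OK

Verdict: the first failing condition is stationarity -> stat.

stat


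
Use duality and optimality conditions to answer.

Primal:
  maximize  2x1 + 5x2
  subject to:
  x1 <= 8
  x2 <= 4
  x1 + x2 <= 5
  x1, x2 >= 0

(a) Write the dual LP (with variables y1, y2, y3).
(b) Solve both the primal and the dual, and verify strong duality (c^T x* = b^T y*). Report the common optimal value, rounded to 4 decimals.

The standard primal-dual pair for 'max c^T x s.t. A x <= b, x >= 0' is:
  Dual:  min b^T y  s.t.  A^T y >= c,  y >= 0.

So the dual LP is:
  minimize  8y1 + 4y2 + 5y3
  subject to:
    y1 + y3 >= 2
    y2 + y3 >= 5
    y1, y2, y3 >= 0

Solving the primal: x* = (1, 4).
  primal value c^T x* = 22.
Solving the dual: y* = (0, 3, 2).
  dual value b^T y* = 22.
Strong duality: c^T x* = b^T y*. Confirmed.

22


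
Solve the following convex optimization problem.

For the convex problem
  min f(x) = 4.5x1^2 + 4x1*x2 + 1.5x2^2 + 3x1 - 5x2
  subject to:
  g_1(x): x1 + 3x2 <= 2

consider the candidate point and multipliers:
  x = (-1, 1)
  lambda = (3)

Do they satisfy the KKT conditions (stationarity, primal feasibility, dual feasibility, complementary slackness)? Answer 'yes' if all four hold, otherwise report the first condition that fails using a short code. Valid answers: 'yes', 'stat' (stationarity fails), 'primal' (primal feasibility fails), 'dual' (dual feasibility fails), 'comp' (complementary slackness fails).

Gradient of f: grad f(x) = Q x + c = (-2, -6)
Constraint values g_i(x) = a_i^T x - b_i:
  g_1((-1, 1)) = 0
Stationarity residual: grad f(x) + sum_i lambda_i a_i = (1, 3)
  -> stationarity FAILS
Primal feasibility (all g_i <= 0): OK
Dual feasibility (all lambda_i >= 0): OK
Complementary slackness (lambda_i * g_i(x) = 0 for all i): OK

Verdict: the first failing condition is stationarity -> stat.

stat


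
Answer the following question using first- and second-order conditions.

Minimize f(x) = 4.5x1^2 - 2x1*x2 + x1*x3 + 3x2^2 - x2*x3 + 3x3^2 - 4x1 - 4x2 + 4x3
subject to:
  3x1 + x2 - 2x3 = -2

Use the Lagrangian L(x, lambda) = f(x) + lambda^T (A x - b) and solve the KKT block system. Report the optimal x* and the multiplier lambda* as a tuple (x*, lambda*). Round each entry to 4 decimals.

Form the Lagrangian:
  L(x, lambda) = (1/2) x^T Q x + c^T x + lambda^T (A x - b)
Stationarity (grad_x L = 0): Q x + c + A^T lambda = 0.
Primal feasibility: A x = b.

This gives the KKT block system:
  [ Q   A^T ] [ x     ]   [-c ]
  [ A    0  ] [ lambda ] = [ b ]

Solving the linear system:
  x*      = (-0.4771, 0.1101, 0.3394)
  lambda* = (2.7248)
  f(x*)   = 4.1376

x* = (-0.4771, 0.1101, 0.3394), lambda* = (2.7248)


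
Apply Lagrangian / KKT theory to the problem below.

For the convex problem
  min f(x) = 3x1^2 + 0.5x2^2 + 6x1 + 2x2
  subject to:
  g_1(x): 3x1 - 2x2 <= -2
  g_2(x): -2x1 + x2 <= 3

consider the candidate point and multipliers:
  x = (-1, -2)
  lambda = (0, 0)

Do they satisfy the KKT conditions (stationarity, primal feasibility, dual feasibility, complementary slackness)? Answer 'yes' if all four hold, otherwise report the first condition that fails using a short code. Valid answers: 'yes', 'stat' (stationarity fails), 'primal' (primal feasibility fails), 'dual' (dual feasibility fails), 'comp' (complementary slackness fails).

Gradient of f: grad f(x) = Q x + c = (0, 0)
Constraint values g_i(x) = a_i^T x - b_i:
  g_1((-1, -2)) = 3
  g_2((-1, -2)) = -3
Stationarity residual: grad f(x) + sum_i lambda_i a_i = (0, 0)
  -> stationarity OK
Primal feasibility (all g_i <= 0): FAILS
Dual feasibility (all lambda_i >= 0): OK
Complementary slackness (lambda_i * g_i(x) = 0 for all i): OK

Verdict: the first failing condition is primal_feasibility -> primal.

primal


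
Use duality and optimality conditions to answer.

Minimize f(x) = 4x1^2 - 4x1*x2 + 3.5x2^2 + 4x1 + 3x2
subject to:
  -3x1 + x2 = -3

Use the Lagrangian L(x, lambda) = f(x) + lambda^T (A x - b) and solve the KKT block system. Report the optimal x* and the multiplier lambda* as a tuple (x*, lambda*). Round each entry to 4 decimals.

Form the Lagrangian:
  L(x, lambda) = (1/2) x^T Q x + c^T x + lambda^T (A x - b)
Stationarity (grad_x L = 0): Q x + c + A^T lambda = 0.
Primal feasibility: A x = b.

This gives the KKT block system:
  [ Q   A^T ] [ x     ]   [-c ]
  [ A    0  ] [ lambda ] = [ b ]

Solving the linear system:
  x*      = (0.8085, -0.5745)
  lambda* = (4.2553)
  f(x*)   = 7.1383

x* = (0.8085, -0.5745), lambda* = (4.2553)


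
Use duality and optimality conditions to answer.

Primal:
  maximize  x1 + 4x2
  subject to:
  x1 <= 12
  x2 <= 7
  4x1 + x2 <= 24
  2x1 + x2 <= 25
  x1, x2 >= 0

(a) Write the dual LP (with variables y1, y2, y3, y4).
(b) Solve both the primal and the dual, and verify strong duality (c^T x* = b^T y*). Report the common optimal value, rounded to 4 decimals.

The standard primal-dual pair for 'max c^T x s.t. A x <= b, x >= 0' is:
  Dual:  min b^T y  s.t.  A^T y >= c,  y >= 0.

So the dual LP is:
  minimize  12y1 + 7y2 + 24y3 + 25y4
  subject to:
    y1 + 4y3 + 2y4 >= 1
    y2 + y3 + y4 >= 4
    y1, y2, y3, y4 >= 0

Solving the primal: x* = (4.25, 7).
  primal value c^T x* = 32.25.
Solving the dual: y* = (0, 3.75, 0.25, 0).
  dual value b^T y* = 32.25.
Strong duality: c^T x* = b^T y*. Confirmed.

32.25


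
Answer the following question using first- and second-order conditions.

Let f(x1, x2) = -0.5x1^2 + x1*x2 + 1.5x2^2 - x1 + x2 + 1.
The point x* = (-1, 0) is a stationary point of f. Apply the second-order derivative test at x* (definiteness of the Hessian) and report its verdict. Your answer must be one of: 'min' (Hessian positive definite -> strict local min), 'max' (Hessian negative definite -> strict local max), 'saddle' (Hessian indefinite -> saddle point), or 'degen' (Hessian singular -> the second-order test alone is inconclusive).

Compute the Hessian H = grad^2 f:
  H = [[-1, 1], [1, 3]]
Verify stationarity: grad f(x*) = H x* + g = (0, 0).
Eigenvalues of H: -1.2361, 3.2361.
Eigenvalues have mixed signs, so H is indefinite -> x* is a saddle point.

saddle


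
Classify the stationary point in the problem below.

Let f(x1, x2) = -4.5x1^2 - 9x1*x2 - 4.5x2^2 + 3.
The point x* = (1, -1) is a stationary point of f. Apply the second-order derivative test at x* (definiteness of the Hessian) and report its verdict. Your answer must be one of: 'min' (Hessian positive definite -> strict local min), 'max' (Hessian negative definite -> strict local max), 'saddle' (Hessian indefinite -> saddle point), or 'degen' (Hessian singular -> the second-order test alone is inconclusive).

Compute the Hessian H = grad^2 f:
  H = [[-9, -9], [-9, -9]]
Verify stationarity: grad f(x*) = H x* + g = (0, 0).
Eigenvalues of H: -18, 0.
H has a zero eigenvalue (singular; negative semidefinite but not definite), so H is neither positive definite, negative definite, nor indefinite. The second-order test alone is inconclusive -> degen.
(Indeed, f is constant along the null direction of H through x*, so x* is not a strict local extremum.)

degen


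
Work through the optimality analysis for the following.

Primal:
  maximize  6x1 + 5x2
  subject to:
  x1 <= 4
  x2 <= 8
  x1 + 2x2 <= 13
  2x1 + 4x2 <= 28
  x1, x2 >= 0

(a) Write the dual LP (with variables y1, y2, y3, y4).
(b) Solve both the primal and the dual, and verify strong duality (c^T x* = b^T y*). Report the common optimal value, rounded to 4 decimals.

The standard primal-dual pair for 'max c^T x s.t. A x <= b, x >= 0' is:
  Dual:  min b^T y  s.t.  A^T y >= c,  y >= 0.

So the dual LP is:
  minimize  4y1 + 8y2 + 13y3 + 28y4
  subject to:
    y1 + y3 + 2y4 >= 6
    y2 + 2y3 + 4y4 >= 5
    y1, y2, y3, y4 >= 0

Solving the primal: x* = (4, 4.5).
  primal value c^T x* = 46.5.
Solving the dual: y* = (3.5, 0, 2.5, 0).
  dual value b^T y* = 46.5.
Strong duality: c^T x* = b^T y*. Confirmed.

46.5


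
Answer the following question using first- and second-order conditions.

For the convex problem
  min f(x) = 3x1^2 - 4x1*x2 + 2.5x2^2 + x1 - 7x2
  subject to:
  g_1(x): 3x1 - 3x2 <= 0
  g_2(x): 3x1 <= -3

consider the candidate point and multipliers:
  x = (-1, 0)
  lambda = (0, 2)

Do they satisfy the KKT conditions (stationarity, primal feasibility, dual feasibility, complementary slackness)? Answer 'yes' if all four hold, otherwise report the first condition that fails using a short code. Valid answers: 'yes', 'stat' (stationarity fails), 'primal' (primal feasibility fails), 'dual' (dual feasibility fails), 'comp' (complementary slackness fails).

Gradient of f: grad f(x) = Q x + c = (-5, -3)
Constraint values g_i(x) = a_i^T x - b_i:
  g_1((-1, 0)) = -3
  g_2((-1, 0)) = 0
Stationarity residual: grad f(x) + sum_i lambda_i a_i = (1, -3)
  -> stationarity FAILS
Primal feasibility (all g_i <= 0): OK
Dual feasibility (all lambda_i >= 0): OK
Complementary slackness (lambda_i * g_i(x) = 0 for all i): OK

Verdict: the first failing condition is stationarity -> stat.

stat


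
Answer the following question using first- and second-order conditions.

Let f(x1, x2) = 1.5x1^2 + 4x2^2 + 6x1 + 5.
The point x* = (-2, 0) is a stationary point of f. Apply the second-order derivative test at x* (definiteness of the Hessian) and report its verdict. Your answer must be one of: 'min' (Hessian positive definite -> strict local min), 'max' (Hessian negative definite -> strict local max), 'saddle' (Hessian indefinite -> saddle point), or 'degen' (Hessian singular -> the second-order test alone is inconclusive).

Compute the Hessian H = grad^2 f:
  H = [[3, 0], [0, 8]]
Verify stationarity: grad f(x*) = H x* + g = (0, 0).
Eigenvalues of H: 3, 8.
Both eigenvalues > 0, so H is positive definite -> x* is a strict local min.

min


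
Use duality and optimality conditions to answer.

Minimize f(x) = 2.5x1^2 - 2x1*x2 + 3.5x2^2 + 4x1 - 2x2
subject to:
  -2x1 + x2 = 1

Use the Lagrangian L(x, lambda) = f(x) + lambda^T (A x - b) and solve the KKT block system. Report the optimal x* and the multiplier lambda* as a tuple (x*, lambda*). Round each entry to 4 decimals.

Form the Lagrangian:
  L(x, lambda) = (1/2) x^T Q x + c^T x + lambda^T (A x - b)
Stationarity (grad_x L = 0): Q x + c + A^T lambda = 0.
Primal feasibility: A x = b.

This gives the KKT block system:
  [ Q   A^T ] [ x     ]   [-c ]
  [ A    0  ] [ lambda ] = [ b ]

Solving the linear system:
  x*      = (-0.48, 0.04)
  lambda* = (0.76)
  f(x*)   = -1.38

x* = (-0.48, 0.04), lambda* = (0.76)


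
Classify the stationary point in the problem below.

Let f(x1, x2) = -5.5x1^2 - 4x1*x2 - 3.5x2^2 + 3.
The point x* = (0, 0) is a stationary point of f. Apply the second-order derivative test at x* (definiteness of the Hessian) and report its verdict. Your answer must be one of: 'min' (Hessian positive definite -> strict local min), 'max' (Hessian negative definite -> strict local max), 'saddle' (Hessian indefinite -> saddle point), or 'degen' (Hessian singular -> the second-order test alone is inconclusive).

Compute the Hessian H = grad^2 f:
  H = [[-11, -4], [-4, -7]]
Verify stationarity: grad f(x*) = H x* + g = (0, 0).
Eigenvalues of H: -13.4721, -4.5279.
Both eigenvalues < 0, so H is negative definite -> x* is a strict local max.

max


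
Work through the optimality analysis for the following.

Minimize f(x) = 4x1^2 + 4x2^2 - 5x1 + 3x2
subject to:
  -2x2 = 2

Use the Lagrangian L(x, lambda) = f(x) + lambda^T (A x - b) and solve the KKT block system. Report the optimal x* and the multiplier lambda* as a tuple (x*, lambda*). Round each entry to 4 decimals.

Form the Lagrangian:
  L(x, lambda) = (1/2) x^T Q x + c^T x + lambda^T (A x - b)
Stationarity (grad_x L = 0): Q x + c + A^T lambda = 0.
Primal feasibility: A x = b.

This gives the KKT block system:
  [ Q   A^T ] [ x     ]   [-c ]
  [ A    0  ] [ lambda ] = [ b ]

Solving the linear system:
  x*      = (0.625, -1)
  lambda* = (-2.5)
  f(x*)   = -0.5625

x* = (0.625, -1), lambda* = (-2.5)


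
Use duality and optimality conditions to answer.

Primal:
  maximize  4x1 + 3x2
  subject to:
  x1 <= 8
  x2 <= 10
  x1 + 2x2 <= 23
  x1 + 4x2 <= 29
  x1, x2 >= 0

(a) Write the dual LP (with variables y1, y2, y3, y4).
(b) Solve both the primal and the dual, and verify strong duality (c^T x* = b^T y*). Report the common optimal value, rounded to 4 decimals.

The standard primal-dual pair for 'max c^T x s.t. A x <= b, x >= 0' is:
  Dual:  min b^T y  s.t.  A^T y >= c,  y >= 0.

So the dual LP is:
  minimize  8y1 + 10y2 + 23y3 + 29y4
  subject to:
    y1 + y3 + y4 >= 4
    y2 + 2y3 + 4y4 >= 3
    y1, y2, y3, y4 >= 0

Solving the primal: x* = (8, 5.25).
  primal value c^T x* = 47.75.
Solving the dual: y* = (3.25, 0, 0, 0.75).
  dual value b^T y* = 47.75.
Strong duality: c^T x* = b^T y*. Confirmed.

47.75


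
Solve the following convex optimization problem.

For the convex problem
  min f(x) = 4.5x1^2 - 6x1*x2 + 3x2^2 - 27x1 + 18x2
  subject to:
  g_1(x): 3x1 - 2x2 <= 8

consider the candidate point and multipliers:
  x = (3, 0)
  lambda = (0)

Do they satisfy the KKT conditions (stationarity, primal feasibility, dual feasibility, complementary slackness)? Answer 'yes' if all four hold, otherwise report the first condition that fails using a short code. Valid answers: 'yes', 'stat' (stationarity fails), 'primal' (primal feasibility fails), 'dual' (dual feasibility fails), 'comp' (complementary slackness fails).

Gradient of f: grad f(x) = Q x + c = (0, 0)
Constraint values g_i(x) = a_i^T x - b_i:
  g_1((3, 0)) = 1
Stationarity residual: grad f(x) + sum_i lambda_i a_i = (0, 0)
  -> stationarity OK
Primal feasibility (all g_i <= 0): FAILS
Dual feasibility (all lambda_i >= 0): OK
Complementary slackness (lambda_i * g_i(x) = 0 for all i): OK

Verdict: the first failing condition is primal_feasibility -> primal.

primal


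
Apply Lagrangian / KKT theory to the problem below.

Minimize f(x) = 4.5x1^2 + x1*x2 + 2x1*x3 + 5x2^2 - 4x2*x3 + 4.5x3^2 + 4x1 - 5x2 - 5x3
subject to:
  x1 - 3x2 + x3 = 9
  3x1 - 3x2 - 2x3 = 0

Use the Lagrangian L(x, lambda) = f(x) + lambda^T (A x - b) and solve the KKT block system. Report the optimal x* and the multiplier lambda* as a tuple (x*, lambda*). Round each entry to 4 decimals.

Form the Lagrangian:
  L(x, lambda) = (1/2) x^T Q x + c^T x + lambda^T (A x - b)
Stationarity (grad_x L = 0): Q x + c + A^T lambda = 0.
Primal feasibility: A x = b.

This gives the KKT block system:
  [ Q   A^T ] [ x     ]   [-c ]
  [ A    0  ] [ lambda ] = [ b ]

Solving the linear system:
  x*      = (-0.4405, -2.2447, 2.7064)
  lambda* = (-17.7546, 4.8503)
  f(x*)   = 77.8605

x* = (-0.4405, -2.2447, 2.7064), lambda* = (-17.7546, 4.8503)


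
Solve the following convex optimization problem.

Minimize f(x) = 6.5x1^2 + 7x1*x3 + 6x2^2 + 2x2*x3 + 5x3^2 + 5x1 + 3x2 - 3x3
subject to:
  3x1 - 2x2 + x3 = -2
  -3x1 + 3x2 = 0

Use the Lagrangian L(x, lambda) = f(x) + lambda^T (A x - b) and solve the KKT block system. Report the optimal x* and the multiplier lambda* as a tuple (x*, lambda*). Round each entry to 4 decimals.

Form the Lagrangian:
  L(x, lambda) = (1/2) x^T Q x + c^T x + lambda^T (A x - b)
Stationarity (grad_x L = 0): Q x + c + A^T lambda = 0.
Primal feasibility: A x = b.

This gives the KKT block system:
  [ Q   A^T ] [ x     ]   [-c ]
  [ A    0  ] [ lambda ] = [ b ]

Solving the linear system:
  x*      = (-0.7647, -0.7647, -1.2353)
  lambda* = (22.2353, 17.7059)
  f(x*)   = 21.0294

x* = (-0.7647, -0.7647, -1.2353), lambda* = (22.2353, 17.7059)


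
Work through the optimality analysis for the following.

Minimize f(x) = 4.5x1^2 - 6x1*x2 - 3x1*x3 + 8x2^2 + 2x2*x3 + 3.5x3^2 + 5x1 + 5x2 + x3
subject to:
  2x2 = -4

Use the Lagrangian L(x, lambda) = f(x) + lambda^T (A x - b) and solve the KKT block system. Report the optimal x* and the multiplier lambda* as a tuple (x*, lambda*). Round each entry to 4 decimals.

Form the Lagrangian:
  L(x, lambda) = (1/2) x^T Q x + c^T x + lambda^T (A x - b)
Stationarity (grad_x L = 0): Q x + c + A^T lambda = 0.
Primal feasibility: A x = b.

This gives the KKT block system:
  [ Q   A^T ] [ x     ]   [-c ]
  [ A    0  ] [ lambda ] = [ b ]

Solving the linear system:
  x*      = (-2.037, -2, -0.4444)
  lambda* = (7.8333)
  f(x*)   = 5.3519

x* = (-2.037, -2, -0.4444), lambda* = (7.8333)


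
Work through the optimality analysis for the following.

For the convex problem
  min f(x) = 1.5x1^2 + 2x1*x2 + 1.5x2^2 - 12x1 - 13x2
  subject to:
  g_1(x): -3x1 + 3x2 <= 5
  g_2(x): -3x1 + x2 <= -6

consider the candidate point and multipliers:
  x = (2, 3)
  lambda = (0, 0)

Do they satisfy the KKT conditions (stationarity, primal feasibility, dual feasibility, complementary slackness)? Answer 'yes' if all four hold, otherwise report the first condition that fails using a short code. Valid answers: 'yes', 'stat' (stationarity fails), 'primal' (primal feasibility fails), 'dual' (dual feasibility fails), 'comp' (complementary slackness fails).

Gradient of f: grad f(x) = Q x + c = (0, 0)
Constraint values g_i(x) = a_i^T x - b_i:
  g_1((2, 3)) = -2
  g_2((2, 3)) = 3
Stationarity residual: grad f(x) + sum_i lambda_i a_i = (0, 0)
  -> stationarity OK
Primal feasibility (all g_i <= 0): FAILS
Dual feasibility (all lambda_i >= 0): OK
Complementary slackness (lambda_i * g_i(x) = 0 for all i): OK

Verdict: the first failing condition is primal_feasibility -> primal.

primal


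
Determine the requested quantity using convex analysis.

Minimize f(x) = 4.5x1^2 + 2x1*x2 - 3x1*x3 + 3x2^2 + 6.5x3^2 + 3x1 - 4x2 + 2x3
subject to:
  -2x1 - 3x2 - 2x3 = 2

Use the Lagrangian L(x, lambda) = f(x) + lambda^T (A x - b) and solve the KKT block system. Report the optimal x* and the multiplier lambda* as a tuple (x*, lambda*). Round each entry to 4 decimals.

Form the Lagrangian:
  L(x, lambda) = (1/2) x^T Q x + c^T x + lambda^T (A x - b)
Stationarity (grad_x L = 0): Q x + c + A^T lambda = 0.
Primal feasibility: A x = b.

This gives the KKT block system:
  [ Q   A^T ] [ x     ]   [-c ]
  [ A    0  ] [ lambda ] = [ b ]

Solving the linear system:
  x*      = (-0.8818, 0.2958, -0.5619)
  lambda* = (-1.3296)
  f(x*)   = -1.1467

x* = (-0.8818, 0.2958, -0.5619), lambda* = (-1.3296)


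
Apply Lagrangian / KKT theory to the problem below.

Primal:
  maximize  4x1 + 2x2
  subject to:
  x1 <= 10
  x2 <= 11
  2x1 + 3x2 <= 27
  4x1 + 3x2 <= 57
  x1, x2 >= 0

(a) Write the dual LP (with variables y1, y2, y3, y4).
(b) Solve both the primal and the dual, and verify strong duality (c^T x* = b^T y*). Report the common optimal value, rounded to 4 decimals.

The standard primal-dual pair for 'max c^T x s.t. A x <= b, x >= 0' is:
  Dual:  min b^T y  s.t.  A^T y >= c,  y >= 0.

So the dual LP is:
  minimize  10y1 + 11y2 + 27y3 + 57y4
  subject to:
    y1 + 2y3 + 4y4 >= 4
    y2 + 3y3 + 3y4 >= 2
    y1, y2, y3, y4 >= 0

Solving the primal: x* = (10, 2.3333).
  primal value c^T x* = 44.6667.
Solving the dual: y* = (2.6667, 0, 0.6667, 0).
  dual value b^T y* = 44.6667.
Strong duality: c^T x* = b^T y*. Confirmed.

44.6667


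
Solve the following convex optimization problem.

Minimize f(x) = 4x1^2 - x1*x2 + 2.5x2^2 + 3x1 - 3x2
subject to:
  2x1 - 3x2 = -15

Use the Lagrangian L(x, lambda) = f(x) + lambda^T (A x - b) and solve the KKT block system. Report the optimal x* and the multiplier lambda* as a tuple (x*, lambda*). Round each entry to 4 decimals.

Form the Lagrangian:
  L(x, lambda) = (1/2) x^T Q x + c^T x + lambda^T (A x - b)
Stationarity (grad_x L = 0): Q x + c + A^T lambda = 0.
Primal feasibility: A x = b.

This gives the KKT block system:
  [ Q   A^T ] [ x     ]   [-c ]
  [ A    0  ] [ lambda ] = [ b ]

Solving the linear system:
  x*      = (-1.425, 4.05)
  lambda* = (6.225)
  f(x*)   = 38.475

x* = (-1.425, 4.05), lambda* = (6.225)


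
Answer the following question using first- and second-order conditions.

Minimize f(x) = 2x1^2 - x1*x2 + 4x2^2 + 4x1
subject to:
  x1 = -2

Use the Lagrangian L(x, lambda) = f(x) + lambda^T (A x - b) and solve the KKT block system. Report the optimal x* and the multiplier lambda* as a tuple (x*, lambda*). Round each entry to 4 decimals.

Form the Lagrangian:
  L(x, lambda) = (1/2) x^T Q x + c^T x + lambda^T (A x - b)
Stationarity (grad_x L = 0): Q x + c + A^T lambda = 0.
Primal feasibility: A x = b.

This gives the KKT block system:
  [ Q   A^T ] [ x     ]   [-c ]
  [ A    0  ] [ lambda ] = [ b ]

Solving the linear system:
  x*      = (-2, -0.25)
  lambda* = (3.75)
  f(x*)   = -0.25

x* = (-2, -0.25), lambda* = (3.75)


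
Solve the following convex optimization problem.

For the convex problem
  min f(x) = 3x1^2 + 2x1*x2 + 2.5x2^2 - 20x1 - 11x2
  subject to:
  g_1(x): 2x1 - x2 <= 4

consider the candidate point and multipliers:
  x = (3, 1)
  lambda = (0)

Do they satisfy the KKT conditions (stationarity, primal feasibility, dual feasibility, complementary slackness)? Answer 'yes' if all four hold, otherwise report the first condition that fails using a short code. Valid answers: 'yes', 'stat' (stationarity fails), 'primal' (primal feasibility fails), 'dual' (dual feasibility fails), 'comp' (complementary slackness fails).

Gradient of f: grad f(x) = Q x + c = (0, 0)
Constraint values g_i(x) = a_i^T x - b_i:
  g_1((3, 1)) = 1
Stationarity residual: grad f(x) + sum_i lambda_i a_i = (0, 0)
  -> stationarity OK
Primal feasibility (all g_i <= 0): FAILS
Dual feasibility (all lambda_i >= 0): OK
Complementary slackness (lambda_i * g_i(x) = 0 for all i): OK

Verdict: the first failing condition is primal_feasibility -> primal.

primal


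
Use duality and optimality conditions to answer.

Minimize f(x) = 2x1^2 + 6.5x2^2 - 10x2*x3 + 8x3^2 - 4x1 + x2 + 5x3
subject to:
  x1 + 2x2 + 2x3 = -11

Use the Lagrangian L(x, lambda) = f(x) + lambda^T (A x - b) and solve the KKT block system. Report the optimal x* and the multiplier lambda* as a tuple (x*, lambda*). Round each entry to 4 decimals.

Form the Lagrangian:
  L(x, lambda) = (1/2) x^T Q x + c^T x + lambda^T (A x - b)
Stationarity (grad_x L = 0): Q x + c + A^T lambda = 0.
Primal feasibility: A x = b.

This gives the KKT block system:
  [ Q   A^T ] [ x     ]   [-c ]
  [ A    0  ] [ lambda ] = [ b ]

Solving the linear system:
  x*      = (-0.1368, -2.8004, -2.6312)
  lambda* = (4.5471)
  f(x*)   = 17.3044

x* = (-0.1368, -2.8004, -2.6312), lambda* = (4.5471)


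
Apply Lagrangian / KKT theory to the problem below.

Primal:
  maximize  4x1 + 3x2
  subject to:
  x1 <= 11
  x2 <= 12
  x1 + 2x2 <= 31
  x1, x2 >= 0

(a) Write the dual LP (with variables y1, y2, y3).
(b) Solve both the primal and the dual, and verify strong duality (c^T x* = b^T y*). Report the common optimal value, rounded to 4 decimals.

The standard primal-dual pair for 'max c^T x s.t. A x <= b, x >= 0' is:
  Dual:  min b^T y  s.t.  A^T y >= c,  y >= 0.

So the dual LP is:
  minimize  11y1 + 12y2 + 31y3
  subject to:
    y1 + y3 >= 4
    y2 + 2y3 >= 3
    y1, y2, y3 >= 0

Solving the primal: x* = (11, 10).
  primal value c^T x* = 74.
Solving the dual: y* = (2.5, 0, 1.5).
  dual value b^T y* = 74.
Strong duality: c^T x* = b^T y*. Confirmed.

74


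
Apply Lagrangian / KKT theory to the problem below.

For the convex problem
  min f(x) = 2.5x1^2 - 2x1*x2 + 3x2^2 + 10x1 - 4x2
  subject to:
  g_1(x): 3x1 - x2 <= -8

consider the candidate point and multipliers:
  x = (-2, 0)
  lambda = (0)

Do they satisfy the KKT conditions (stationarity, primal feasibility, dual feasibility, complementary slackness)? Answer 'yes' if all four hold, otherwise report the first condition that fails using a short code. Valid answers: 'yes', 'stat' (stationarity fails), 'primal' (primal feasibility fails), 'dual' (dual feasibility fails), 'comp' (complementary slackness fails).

Gradient of f: grad f(x) = Q x + c = (0, 0)
Constraint values g_i(x) = a_i^T x - b_i:
  g_1((-2, 0)) = 2
Stationarity residual: grad f(x) + sum_i lambda_i a_i = (0, 0)
  -> stationarity OK
Primal feasibility (all g_i <= 0): FAILS
Dual feasibility (all lambda_i >= 0): OK
Complementary slackness (lambda_i * g_i(x) = 0 for all i): OK

Verdict: the first failing condition is primal_feasibility -> primal.

primal


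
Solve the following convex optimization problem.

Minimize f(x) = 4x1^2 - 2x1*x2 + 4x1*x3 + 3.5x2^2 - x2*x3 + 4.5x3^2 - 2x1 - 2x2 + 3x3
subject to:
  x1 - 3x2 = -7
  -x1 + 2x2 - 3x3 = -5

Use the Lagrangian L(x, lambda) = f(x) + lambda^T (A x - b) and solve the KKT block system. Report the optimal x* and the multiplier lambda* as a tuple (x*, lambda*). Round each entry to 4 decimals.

Form the Lagrangian:
  L(x, lambda) = (1/2) x^T Q x + c^T x + lambda^T (A x - b)
Stationarity (grad_x L = 0): Q x + c + A^T lambda = 0.
Primal feasibility: A x = b.

This gives the KKT block system:
  [ Q   A^T ] [ x     ]   [-c ]
  [ A    0  ] [ lambda ] = [ b ]

Solving the linear system:
  x*      = (-0.9835, 2.0055, 3.3315)
  lambda* = (9.5678, 9.0147)
  f(x*)   = 59.9991

x* = (-0.9835, 2.0055, 3.3315), lambda* = (9.5678, 9.0147)


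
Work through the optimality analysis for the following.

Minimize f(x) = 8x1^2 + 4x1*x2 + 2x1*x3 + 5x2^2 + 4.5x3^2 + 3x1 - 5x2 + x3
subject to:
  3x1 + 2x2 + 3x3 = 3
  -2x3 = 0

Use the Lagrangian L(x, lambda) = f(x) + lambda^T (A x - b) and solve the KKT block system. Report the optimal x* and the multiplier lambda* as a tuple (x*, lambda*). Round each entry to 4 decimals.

Form the Lagrangian:
  L(x, lambda) = (1/2) x^T Q x + c^T x + lambda^T (A x - b)
Stationarity (grad_x L = 0): Q x + c + A^T lambda = 0.
Primal feasibility: A x = b.

This gives the KKT block system:
  [ Q   A^T ] [ x     ]   [-c ]
  [ A    0  ] [ lambda ] = [ b ]

Solving the linear system:
  x*      = (0.2264, 1.1604, 0)
  lambda* = (-3.7547, -4.9057)
  f(x*)   = 3.0708

x* = (0.2264, 1.1604, 0), lambda* = (-3.7547, -4.9057)


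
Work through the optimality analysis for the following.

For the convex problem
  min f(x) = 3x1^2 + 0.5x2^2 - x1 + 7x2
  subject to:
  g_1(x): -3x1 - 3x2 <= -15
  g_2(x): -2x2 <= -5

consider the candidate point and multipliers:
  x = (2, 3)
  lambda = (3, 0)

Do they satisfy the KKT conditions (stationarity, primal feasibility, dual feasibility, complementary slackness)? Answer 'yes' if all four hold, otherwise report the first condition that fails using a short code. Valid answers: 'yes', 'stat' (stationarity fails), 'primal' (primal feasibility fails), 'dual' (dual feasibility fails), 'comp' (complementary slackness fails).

Gradient of f: grad f(x) = Q x + c = (11, 10)
Constraint values g_i(x) = a_i^T x - b_i:
  g_1((2, 3)) = 0
  g_2((2, 3)) = -1
Stationarity residual: grad f(x) + sum_i lambda_i a_i = (2, 1)
  -> stationarity FAILS
Primal feasibility (all g_i <= 0): OK
Dual feasibility (all lambda_i >= 0): OK
Complementary slackness (lambda_i * g_i(x) = 0 for all i): OK

Verdict: the first failing condition is stationarity -> stat.

stat


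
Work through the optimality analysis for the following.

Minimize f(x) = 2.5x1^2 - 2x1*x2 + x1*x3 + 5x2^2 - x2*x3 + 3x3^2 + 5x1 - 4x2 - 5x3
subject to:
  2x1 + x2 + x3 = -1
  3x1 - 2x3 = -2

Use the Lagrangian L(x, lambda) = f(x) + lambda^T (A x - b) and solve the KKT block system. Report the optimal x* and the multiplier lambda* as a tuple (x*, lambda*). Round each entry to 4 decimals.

Form the Lagrangian:
  L(x, lambda) = (1/2) x^T Q x + c^T x + lambda^T (A x - b)
Stationarity (grad_x L = 0): Q x + c + A^T lambda = 0.
Primal feasibility: A x = b.

This gives the KKT block system:
  [ Q   A^T ] [ x     ]   [-c ]
  [ A    0  ] [ lambda ] = [ b ]

Solving the linear system:
  x*      = (-0.6053, 0.1187, 0.092)
  lambda* = (1.6944, -1.7389)
  f(x*)   = -2.8724

x* = (-0.6053, 0.1187, 0.092), lambda* = (1.6944, -1.7389)


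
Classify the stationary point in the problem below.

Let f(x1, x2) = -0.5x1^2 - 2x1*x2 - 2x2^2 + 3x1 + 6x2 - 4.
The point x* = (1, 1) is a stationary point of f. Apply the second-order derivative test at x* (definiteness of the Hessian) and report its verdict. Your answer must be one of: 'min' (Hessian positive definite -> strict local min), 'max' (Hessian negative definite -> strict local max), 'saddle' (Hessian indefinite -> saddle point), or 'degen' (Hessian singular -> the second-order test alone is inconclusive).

Compute the Hessian H = grad^2 f:
  H = [[-1, -2], [-2, -4]]
Verify stationarity: grad f(x*) = H x* + g = (0, 0).
Eigenvalues of H: -5, 0.
H has a zero eigenvalue (singular; negative semidefinite but not definite), so H is neither positive definite, negative definite, nor indefinite. The second-order test alone is inconclusive -> degen.
(Indeed, f is constant along the null direction of H through x*, so x* is not a strict local extremum.)

degen
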